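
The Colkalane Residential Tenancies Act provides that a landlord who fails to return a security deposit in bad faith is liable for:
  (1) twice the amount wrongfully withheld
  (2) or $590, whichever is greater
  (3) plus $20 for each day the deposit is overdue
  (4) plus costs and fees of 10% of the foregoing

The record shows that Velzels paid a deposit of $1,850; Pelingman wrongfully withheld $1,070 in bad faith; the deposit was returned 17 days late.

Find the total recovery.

Doubled: 2 × $1,070 = $2,140
Minimum $590: $2,140 meets the minimum, no increase.
Late-return penalty: 17 × $20 = $340
Damages plus late penalty: $2,140 + $340 = $2,480
Costs and fees: 10% of $2,480 = $248
Total recovery: $2,480 + $248 = $2,728

$2,728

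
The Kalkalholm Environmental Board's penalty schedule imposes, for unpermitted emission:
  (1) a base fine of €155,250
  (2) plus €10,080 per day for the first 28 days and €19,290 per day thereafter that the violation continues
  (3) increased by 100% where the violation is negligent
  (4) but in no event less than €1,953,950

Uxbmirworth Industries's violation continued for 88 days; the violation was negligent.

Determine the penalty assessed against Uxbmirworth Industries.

First 28 days: 28 × €10,080 = €282,240
Remaining days: (88 − 28) × €19,290 = €1,157,400
Per-day component: €282,240 + €1,157,400 = €1,439,640
Base plus per-day: €155,250 + €1,439,640 = €1,594,890
Enhancement: 100% of €1,594,890 = €1,594,890
Enhanced fine: €1,594,890 + €1,594,890 = €3,189,780
Minimum €1,953,950: €3,189,780 meets the minimum, no increase.

€3,189,780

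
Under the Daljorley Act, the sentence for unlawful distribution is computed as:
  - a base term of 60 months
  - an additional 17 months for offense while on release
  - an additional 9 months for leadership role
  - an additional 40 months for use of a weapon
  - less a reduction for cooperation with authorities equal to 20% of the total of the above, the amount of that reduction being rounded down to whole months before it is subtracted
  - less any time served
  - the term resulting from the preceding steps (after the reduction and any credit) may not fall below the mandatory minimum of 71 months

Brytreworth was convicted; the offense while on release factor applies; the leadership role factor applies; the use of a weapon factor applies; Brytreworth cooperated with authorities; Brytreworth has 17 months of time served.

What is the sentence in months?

Offense while on release enhancement: +17 months
Leadership role enhancement: +9 months
Use of a weapon enhancement: +40 months
Adjusted term: 60 months + 17 months + 9 months + 40 months = 126 months
Cooperation with authorities reduction: 20% of 126 months = 25 months (rounded down)
After reduction: 126 − 25 = 101 months
Less time served: 101 months − 17 months = 84 months
Minimum 71 months: 84 months meets the minimum, no increase.

84 months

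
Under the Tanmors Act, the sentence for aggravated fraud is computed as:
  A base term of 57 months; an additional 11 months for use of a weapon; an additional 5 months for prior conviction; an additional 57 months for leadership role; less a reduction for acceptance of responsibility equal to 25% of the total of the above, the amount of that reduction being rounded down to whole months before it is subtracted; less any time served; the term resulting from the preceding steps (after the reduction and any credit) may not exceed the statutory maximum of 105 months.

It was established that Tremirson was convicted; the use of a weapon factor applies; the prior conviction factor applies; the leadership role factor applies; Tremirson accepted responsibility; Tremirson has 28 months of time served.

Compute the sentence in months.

Use of a weapon enhancement: +11 months
Prior conviction enhancement: +5 months
Leadership role enhancement: +57 months
Adjusted term: 57 months + 11 months + 5 months + 57 months = 130 months
Acceptance of responsibility reduction: 25% of 130 months = 32 months (rounded down)
After reduction: 130 − 32 = 98 months
Less time served: 98 months − 28 months = 70 months
Cap at 105 months: 70 months is within the cap, no reduction.

70 months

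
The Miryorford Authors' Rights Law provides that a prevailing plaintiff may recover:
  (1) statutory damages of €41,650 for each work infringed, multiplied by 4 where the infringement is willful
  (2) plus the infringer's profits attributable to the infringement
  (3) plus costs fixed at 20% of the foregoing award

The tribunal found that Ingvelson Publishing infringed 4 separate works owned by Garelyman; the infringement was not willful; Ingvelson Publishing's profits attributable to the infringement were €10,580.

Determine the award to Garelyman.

Statutory damages: 4 × €41,650 = €166,600
Infringement not willful: no ×4 enhancement.
Combined award: €166,600 + €10,580 = €177,180
Costs: 20% of €177,180 = €35,436
Award plus costs: €177,180 + €35,436 = €212,616

Award: €212,616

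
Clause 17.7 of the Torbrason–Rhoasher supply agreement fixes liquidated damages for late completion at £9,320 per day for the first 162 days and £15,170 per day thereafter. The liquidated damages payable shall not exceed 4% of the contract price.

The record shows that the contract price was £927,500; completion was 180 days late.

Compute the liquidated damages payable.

£37,100

First 162 days: 162 × £9,320 = £1,509,840
Remaining days: (180 − 162) × £15,170 = £273,060
Accrued per-day damages: £1,509,840 + £273,060 = £1,782,900
Cap: 4% of £927,500 = £37,100
Cap at £37,100: £1,782,900 exceeds the cap → £37,100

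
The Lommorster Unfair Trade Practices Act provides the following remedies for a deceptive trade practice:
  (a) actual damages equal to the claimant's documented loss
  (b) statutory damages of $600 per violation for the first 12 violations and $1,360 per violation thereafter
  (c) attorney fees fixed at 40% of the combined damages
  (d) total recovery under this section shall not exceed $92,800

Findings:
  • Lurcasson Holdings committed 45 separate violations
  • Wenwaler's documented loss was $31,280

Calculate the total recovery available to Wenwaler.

First 12 violations: 12 × $600 = $7,200
Remaining violations: (45 − 12) × $1,360 = $44,880
Statutory damages: $7,200 + $44,880 = $52,080
Combined damages: $31,280 + $52,080 = $83,360
Attorney fees: 40% of $83,360 = $33,344
Total before cap: $83,360 + $33,344 = $116,704
Cap at $92,800: $116,704 exceeds the cap → $92,800

$92,800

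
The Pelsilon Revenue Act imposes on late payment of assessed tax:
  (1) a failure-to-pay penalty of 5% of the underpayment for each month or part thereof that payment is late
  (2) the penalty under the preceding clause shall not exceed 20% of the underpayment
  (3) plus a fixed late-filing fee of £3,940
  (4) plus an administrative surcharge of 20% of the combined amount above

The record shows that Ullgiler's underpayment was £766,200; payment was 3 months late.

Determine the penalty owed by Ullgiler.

Accrued rate: 5% × 3 = 15%, capped at 20% → 15%
Failure-to-pay penalty: 15% of £766,200 = £114,930
Penalty before surcharge: £114,930 + £3,940 = £118,870
Administrative surcharge: 20% of £118,870 = £23,774
Total penalty: £118,870 + £23,774 = £142,644

Penalty: £142,644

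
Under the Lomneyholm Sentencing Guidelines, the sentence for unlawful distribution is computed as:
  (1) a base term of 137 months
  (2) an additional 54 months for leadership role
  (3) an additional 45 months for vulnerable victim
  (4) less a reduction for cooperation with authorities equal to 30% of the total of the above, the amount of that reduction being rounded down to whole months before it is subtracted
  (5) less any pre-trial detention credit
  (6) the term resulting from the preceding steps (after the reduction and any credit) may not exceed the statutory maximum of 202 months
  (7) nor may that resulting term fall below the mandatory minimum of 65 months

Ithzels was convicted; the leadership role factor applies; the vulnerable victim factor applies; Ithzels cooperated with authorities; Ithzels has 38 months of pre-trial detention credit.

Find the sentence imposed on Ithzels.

Leadership role enhancement: +54 months
Vulnerable victim enhancement: +45 months
Adjusted term: 137 months + 54 months + 45 months = 236 months
Cooperation with authorities reduction: 30% of 236 months = 70 months (rounded down)
After reduction: 236 − 70 = 166 months
Less pre-trial detention credit: 166 months − 38 months = 128 months
Cap at 202 months: 128 months is within the cap, no reduction.
Minimum 65 months: 128 months meets the minimum, no increase.

Sentence: 128 months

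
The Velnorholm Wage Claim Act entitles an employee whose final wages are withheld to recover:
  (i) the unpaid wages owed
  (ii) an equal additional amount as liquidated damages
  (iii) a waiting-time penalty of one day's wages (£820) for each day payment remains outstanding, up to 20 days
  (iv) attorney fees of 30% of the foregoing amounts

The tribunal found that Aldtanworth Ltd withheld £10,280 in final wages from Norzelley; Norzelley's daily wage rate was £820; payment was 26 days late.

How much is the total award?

Liquidated damages (equal amount): £10,280
Penalty days: min(26, 20) = 20
Waiting-time penalty: 20 × £820 = £16,400
Subtotal: £10,280 + £10,280 + £16,400 = £36,960
Attorney fees: 30% of £36,960 = £11,088
Total award: £36,960 + £11,088 = £48,048

£48,048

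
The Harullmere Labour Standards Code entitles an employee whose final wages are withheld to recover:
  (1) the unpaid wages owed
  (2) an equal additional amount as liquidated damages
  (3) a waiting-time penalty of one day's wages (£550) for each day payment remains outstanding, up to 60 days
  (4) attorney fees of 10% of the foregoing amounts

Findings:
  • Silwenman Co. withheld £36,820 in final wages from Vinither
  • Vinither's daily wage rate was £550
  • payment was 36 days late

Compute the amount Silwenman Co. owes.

£102,784

Liquidated damages (equal amount): £36,820
Penalty days: min(36, 60) = 36
Waiting-time penalty: 36 × £550 = £19,800
Subtotal: £36,820 + £36,820 + £19,800 = £93,440
Attorney fees: 10% of £93,440 = £9,344
Total award: £93,440 + £9,344 = £102,784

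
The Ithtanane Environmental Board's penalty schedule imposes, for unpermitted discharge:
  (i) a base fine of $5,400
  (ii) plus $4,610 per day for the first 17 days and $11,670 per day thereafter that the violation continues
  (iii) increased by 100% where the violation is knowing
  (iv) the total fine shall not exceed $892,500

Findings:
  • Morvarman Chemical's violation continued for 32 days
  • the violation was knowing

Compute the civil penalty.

First 17 days: 17 × $4,610 = $78,370
Remaining days: (32 − 17) × $11,670 = $175,050
Per-day component: $78,370 + $175,050 = $253,420
Base plus per-day: $5,400 + $253,420 = $258,820
Enhancement: 100% of $258,820 = $258,820
Enhanced fine: $258,820 + $258,820 = $517,640
Cap at $892,500: $517,640 is within the cap, no reduction.

Civil penalty: $517,640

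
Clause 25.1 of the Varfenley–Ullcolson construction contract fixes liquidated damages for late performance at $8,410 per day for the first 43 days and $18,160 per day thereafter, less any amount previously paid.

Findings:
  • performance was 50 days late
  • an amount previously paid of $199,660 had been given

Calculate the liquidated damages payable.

First 43 days: 43 × $8,410 = $361,630
Remaining days: (50 − 43) × $18,160 = $127,120
Accrued per-day damages: $361,630 + $127,120 = $488,750
Less amount previously paid: $488,750 − $199,660 = $289,090

$289,090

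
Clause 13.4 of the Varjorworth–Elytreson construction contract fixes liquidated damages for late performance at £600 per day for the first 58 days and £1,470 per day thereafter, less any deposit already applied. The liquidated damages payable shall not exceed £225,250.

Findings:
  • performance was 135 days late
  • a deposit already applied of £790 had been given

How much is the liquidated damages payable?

£147,200

First 58 days: 58 × £600 = £34,800
Remaining days: (135 − 58) × £1,470 = £113,190
Accrued per-day damages: £34,800 + £113,190 = £147,990
Less deposit already applied: £147,990 − £790 = £147,200
Cap at £225,250: £147,200 is within the cap, no reduction.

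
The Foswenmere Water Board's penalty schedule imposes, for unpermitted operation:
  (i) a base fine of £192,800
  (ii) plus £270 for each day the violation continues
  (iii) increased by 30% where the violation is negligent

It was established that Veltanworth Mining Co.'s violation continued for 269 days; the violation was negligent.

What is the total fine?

Per-day component: 269 × £270 = £72,630
Base plus per-day: £192,800 + £72,630 = £265,430
Enhancement: 30% of £265,430 = £79,629
Enhanced fine: £265,430 + £79,629 = £345,059

£345,059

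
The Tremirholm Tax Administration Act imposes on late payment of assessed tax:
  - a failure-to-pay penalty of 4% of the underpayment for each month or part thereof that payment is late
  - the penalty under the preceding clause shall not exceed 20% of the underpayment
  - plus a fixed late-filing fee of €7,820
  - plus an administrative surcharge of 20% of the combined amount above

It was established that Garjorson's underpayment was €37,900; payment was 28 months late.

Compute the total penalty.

€18,480

Accrued rate: 4% × 28 = 112%, capped at 20% → 20%
Failure-to-pay penalty: 20% of €37,900 = €7,580
Penalty before surcharge: €7,580 + €7,820 = €15,400
Administrative surcharge: 20% of €15,400 = €3,080
Total penalty: €15,400 + €3,080 = €18,480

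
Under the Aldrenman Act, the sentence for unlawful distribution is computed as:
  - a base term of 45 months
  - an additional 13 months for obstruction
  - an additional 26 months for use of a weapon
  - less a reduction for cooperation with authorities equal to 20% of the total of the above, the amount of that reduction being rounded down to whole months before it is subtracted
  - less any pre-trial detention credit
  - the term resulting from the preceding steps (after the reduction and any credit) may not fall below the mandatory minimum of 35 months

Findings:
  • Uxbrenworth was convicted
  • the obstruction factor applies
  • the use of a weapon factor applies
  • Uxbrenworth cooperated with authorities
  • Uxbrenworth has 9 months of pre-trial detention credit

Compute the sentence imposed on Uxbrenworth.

Obstruction enhancement: +13 months
Use of a weapon enhancement: +26 months
Adjusted term: 45 months + 13 months + 26 months = 84 months
Cooperation with authorities reduction: 20% of 84 months = 16 months (rounded down)
After reduction: 84 − 16 = 68 months
Less pre-trial detention credit: 68 months − 9 months = 59 months
Minimum 35 months: 59 months meets the minimum, no increase.

59 months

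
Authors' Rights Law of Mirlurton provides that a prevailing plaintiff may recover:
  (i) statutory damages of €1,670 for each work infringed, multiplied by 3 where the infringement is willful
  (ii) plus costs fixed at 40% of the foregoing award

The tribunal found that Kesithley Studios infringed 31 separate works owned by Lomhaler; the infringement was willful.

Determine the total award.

Statutory damages: 31 × €1,670 = €51,770
Trebled: 3 × €51,770 = €155,310
Costs: 40% of €155,310 = €62,124
Award plus costs: €155,310 + €62,124 = €217,434

€217,434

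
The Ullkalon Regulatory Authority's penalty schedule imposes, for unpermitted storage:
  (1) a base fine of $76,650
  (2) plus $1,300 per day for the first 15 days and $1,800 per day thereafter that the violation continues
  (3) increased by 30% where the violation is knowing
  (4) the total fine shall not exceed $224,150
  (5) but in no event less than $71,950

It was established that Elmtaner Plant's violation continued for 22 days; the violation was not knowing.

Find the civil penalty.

$108,750

First 15 days: 15 × $1,300 = $19,500
Remaining days: (22 − 15) × $1,800 = $12,600
Per-day component: $19,500 + $12,600 = $32,100
Base plus per-day: $76,650 + $32,100 = $108,750
The violation was not knowing: no 30% increase.
Cap at $224,150: $108,750 is within the cap, no reduction.
Minimum $71,950: $108,750 meets the minimum, no increase.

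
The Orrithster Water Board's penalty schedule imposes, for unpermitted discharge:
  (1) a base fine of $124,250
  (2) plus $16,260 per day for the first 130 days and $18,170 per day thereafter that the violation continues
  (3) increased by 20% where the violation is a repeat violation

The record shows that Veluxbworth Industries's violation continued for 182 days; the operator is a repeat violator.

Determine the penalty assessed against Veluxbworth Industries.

$3,819,468

First 130 days: 130 × $16,260 = $2,113,800
Remaining days: (182 − 130) × $18,170 = $944,840
Per-day component: $2,113,800 + $944,840 = $3,058,640
Base plus per-day: $124,250 + $3,058,640 = $3,182,890
Enhancement: 20% of $3,182,890 = $636,578
Enhanced fine: $3,182,890 + $636,578 = $3,819,468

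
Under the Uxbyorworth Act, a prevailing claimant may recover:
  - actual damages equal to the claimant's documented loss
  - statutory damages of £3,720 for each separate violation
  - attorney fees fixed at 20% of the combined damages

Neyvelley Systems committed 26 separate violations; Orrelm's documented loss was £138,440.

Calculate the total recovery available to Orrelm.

£282,192

Statutory damages: 26 × £3,720 = £96,720
Combined damages: £138,440 + £96,720 = £235,160
Attorney fees: 20% of £235,160 = £47,032
Total recovery: £235,160 + £47,032 = £282,192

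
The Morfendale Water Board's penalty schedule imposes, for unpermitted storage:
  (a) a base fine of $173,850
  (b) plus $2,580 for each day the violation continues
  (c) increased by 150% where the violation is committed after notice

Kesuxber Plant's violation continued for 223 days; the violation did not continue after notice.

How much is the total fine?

Per-day component: 223 × $2,580 = $575,340
Base plus per-day: $173,850 + $575,340 = $749,190
The violation did not continue after notice: no 150% increase.

$749,190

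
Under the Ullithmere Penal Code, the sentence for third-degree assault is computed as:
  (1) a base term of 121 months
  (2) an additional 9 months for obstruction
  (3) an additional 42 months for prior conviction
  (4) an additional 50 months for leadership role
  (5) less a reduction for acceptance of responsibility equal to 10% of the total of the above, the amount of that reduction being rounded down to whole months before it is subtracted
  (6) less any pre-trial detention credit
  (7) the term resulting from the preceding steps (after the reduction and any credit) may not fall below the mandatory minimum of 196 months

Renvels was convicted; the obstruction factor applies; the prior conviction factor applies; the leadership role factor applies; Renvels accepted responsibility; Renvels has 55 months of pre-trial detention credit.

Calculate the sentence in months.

Obstruction enhancement: +9 months
Prior conviction enhancement: +42 months
Leadership role enhancement: +50 months
Adjusted term: 121 months + 9 months + 42 months + 50 months = 222 months
Acceptance of responsibility reduction: 10% of 222 months = 22 months (rounded down)
After reduction: 222 − 22 = 200 months
Less pre-trial detention credit: 200 months − 55 months = 145 months
Minimum 196 months: 145 months is below the minimum → 196 months

196 months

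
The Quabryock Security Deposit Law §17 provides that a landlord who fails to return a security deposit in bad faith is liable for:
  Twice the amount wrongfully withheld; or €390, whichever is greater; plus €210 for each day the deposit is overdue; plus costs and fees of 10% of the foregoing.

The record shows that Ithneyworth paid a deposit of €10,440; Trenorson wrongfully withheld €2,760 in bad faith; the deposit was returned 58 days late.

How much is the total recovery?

Doubled: 2 × €2,760 = €5,520
Minimum €390: €5,520 meets the minimum, no increase.
Late-return penalty: 58 × €210 = €12,180
Damages plus late penalty: €5,520 + €12,180 = €17,700
Costs and fees: 10% of €17,700 = €1,770
Total recovery: €17,700 + €1,770 = €19,470

€19,470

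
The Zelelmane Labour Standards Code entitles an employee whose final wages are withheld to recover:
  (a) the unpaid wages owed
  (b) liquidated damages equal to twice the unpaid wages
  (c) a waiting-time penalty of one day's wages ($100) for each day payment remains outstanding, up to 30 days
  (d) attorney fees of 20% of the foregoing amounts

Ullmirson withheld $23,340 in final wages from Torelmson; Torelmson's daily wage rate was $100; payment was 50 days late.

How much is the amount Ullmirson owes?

$87,624

Doubled: 2 × $23,340 = $46,680
Penalty days: min(50, 30) = 30
Waiting-time penalty: 30 × $100 = $3,000
Subtotal: $23,340 + $46,680 + $3,000 = $73,020
Attorney fees: 20% of $73,020 = $14,604
Total award: $73,020 + $14,604 = $87,624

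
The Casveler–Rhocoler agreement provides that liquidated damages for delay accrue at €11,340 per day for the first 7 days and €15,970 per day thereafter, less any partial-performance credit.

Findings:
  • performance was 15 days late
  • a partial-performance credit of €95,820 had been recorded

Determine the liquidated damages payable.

First 7 days: 7 × €11,340 = €79,380
Remaining days: (15 − 7) × €15,970 = €127,760
Accrued per-day damages: €79,380 + €127,760 = €207,140
Less partial-performance credit: €207,140 − €95,820 = €111,320

€111,320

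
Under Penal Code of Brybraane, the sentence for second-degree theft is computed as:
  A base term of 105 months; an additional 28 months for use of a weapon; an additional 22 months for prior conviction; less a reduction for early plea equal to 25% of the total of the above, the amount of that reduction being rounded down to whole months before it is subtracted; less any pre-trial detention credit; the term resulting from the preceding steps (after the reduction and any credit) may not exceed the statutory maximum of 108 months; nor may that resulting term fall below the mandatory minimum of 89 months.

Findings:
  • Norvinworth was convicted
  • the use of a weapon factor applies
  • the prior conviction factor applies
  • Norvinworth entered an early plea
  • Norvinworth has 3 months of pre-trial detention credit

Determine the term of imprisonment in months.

108 months

Use of a weapon enhancement: +28 months
Prior conviction enhancement: +22 months
Adjusted term: 105 months + 28 months + 22 months = 155 months
Early plea reduction: 25% of 155 months = 38 months (rounded down)
After reduction: 155 − 38 = 117 months
Less pre-trial detention credit: 117 months − 3 months = 114 months
Cap at 108 months: 114 months exceeds the cap → 108 months
Minimum 89 months: 108 months meets the minimum, no increase.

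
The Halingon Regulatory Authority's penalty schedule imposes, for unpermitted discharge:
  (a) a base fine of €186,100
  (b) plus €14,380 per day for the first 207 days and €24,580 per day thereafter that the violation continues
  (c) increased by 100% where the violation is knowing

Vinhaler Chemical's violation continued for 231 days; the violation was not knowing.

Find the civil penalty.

First 207 days: 207 × €14,380 = €2,976,660
Remaining days: (231 − 207) × €24,580 = €589,920
Per-day component: €2,976,660 + €589,920 = €3,566,580
Base plus per-day: €186,100 + €3,566,580 = €3,752,680
The violation was not knowing: no 100% increase.

€3,752,680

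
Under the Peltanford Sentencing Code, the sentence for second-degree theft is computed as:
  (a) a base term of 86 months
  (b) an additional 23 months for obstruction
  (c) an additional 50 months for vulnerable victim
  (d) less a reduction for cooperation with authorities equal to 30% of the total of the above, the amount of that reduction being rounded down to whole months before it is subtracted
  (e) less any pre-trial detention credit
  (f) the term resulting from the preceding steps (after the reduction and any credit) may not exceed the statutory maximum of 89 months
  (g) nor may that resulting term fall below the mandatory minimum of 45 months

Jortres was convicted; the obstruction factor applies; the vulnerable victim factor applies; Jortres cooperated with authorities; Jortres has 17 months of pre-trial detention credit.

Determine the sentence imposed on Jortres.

Obstruction enhancement: +23 months
Vulnerable victim enhancement: +50 months
Adjusted term: 86 months + 23 months + 50 months = 159 months
Cooperation with authorities reduction: 30% of 159 months = 47 months (rounded down)
After reduction: 159 − 47 = 112 months
Less pre-trial detention credit: 112 months − 17 months = 95 months
Cap at 89 months: 95 months exceeds the cap → 89 months
Minimum 45 months: 89 months meets the minimum, no increase.

Sentence: 89 months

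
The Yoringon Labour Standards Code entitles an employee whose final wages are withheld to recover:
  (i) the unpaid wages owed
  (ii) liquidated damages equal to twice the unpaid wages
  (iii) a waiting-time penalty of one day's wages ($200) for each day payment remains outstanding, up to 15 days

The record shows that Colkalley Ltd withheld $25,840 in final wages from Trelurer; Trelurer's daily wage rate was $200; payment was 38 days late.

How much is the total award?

Doubled: 2 × $25,840 = $51,680
Penalty days: min(38, 15) = 15
Waiting-time penalty: 15 × $200 = $3,000
Total award: $25,840 + $51,680 + $3,000 = $80,520

$80,520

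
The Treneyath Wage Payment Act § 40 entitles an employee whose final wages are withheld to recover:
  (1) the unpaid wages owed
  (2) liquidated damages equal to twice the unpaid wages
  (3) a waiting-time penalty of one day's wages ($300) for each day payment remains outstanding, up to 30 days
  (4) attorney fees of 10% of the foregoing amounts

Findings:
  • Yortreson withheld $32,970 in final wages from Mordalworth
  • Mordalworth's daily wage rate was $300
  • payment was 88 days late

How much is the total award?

Doubled: 2 × $32,970 = $65,940
Penalty days: min(88, 30) = 30
Waiting-time penalty: 30 × $300 = $9,000
Subtotal: $32,970 + $65,940 + $9,000 = $107,910
Attorney fees: 10% of $107,910 = $10,791
Total award: $107,910 + $10,791 = $118,701

$118,701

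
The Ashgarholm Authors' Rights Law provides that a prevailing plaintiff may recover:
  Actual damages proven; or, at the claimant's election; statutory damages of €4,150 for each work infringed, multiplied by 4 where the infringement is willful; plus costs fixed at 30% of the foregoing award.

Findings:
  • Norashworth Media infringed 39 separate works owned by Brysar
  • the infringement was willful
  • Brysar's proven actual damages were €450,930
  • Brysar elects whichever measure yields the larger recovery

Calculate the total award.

Statutory damages: 39 × €4,150 = €161,850
Multiplied by 4: 4 × €161,850 = €647,400
Greater of actual damages (€450,930) or enhanced statutory damages (€647,400): €647,400
Costs: 30% of €647,400 = €194,220
Award plus costs: €647,400 + €194,220 = €841,620

€841,620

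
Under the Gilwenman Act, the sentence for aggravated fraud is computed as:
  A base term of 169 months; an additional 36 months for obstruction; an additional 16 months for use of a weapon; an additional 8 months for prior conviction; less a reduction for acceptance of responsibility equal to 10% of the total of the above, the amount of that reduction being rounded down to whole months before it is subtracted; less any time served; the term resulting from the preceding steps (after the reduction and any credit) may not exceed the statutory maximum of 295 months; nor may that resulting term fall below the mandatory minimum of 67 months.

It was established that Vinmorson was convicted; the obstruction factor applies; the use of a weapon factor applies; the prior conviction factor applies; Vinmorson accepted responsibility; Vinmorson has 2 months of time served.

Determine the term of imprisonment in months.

205 months

Obstruction enhancement: +36 months
Use of a weapon enhancement: +16 months
Prior conviction enhancement: +8 months
Adjusted term: 169 months + 36 months + 16 months + 8 months = 229 months
Acceptance of responsibility reduction: 10% of 229 months = 22 months (rounded down)
After reduction: 229 − 22 = 207 months
Less time served: 207 months − 2 months = 205 months
Cap at 295 months: 205 months is within the cap, no reduction.
Minimum 67 months: 205 months meets the minimum, no increase.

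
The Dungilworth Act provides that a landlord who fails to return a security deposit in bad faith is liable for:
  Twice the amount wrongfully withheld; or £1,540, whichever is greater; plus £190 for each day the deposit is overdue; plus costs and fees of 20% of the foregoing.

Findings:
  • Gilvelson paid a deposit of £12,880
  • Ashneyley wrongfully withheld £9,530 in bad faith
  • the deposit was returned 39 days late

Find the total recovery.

£31,764

Doubled: 2 × £9,530 = £19,060
Minimum £1,540: £19,060 meets the minimum, no increase.
Late-return penalty: 39 × £190 = £7,410
Damages plus late penalty: £19,060 + £7,410 = £26,470
Costs and fees: 20% of £26,470 = £5,294
Total recovery: £26,470 + £5,294 = £31,764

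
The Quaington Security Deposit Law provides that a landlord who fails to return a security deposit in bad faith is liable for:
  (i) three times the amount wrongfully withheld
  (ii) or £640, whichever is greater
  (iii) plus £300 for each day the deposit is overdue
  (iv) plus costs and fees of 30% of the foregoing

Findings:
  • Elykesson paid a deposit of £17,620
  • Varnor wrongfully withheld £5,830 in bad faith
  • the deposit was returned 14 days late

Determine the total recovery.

Trebled: 3 × £5,830 = £17,490
Minimum £640: £17,490 meets the minimum, no increase.
Late-return penalty: 14 × £300 = £4,200
Damages plus late penalty: £17,490 + £4,200 = £21,690
Costs and fees: 30% of £21,690 = £6,507
Total recovery: £21,690 + £6,507 = £28,197

£28,197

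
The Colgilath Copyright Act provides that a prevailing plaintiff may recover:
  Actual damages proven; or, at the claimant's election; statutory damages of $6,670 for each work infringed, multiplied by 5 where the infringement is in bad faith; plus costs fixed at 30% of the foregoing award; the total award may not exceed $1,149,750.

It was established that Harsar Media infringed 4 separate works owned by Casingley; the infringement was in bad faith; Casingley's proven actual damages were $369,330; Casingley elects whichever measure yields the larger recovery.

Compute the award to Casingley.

$480,129

Statutory damages: 4 × $6,670 = $26,680
Multiplied by 5: 5 × $26,680 = $133,400
Greater of actual damages ($369,330) or enhanced statutory damages ($133,400): $369,330
Costs: 30% of $369,330 = $110,799
Award plus costs: $369,330 + $110,799 = $480,129
Cap at $1,149,750: $480,129 is within the cap, no reduction.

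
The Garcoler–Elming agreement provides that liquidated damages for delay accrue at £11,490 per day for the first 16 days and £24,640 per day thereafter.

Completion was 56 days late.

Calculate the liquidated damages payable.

First 16 days: 16 × £11,490 = £183,840
Remaining days: (56 − 16) × £24,640 = £985,600
Accrued per-day damages: £183,840 + £985,600 = £1,169,440

£1,169,440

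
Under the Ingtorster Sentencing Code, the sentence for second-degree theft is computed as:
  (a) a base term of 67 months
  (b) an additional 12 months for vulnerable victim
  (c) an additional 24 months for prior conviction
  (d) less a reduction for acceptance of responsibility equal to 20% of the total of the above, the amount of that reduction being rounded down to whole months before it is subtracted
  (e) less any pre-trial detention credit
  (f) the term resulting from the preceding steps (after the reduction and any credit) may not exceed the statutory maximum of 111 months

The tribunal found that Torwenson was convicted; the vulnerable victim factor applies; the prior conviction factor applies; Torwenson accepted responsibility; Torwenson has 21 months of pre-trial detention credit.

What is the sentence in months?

62 months

Vulnerable victim enhancement: +12 months
Prior conviction enhancement: +24 months
Adjusted term: 67 months + 12 months + 24 months = 103 months
Acceptance of responsibility reduction: 20% of 103 months = 20 months (rounded down)
After reduction: 103 − 20 = 83 months
Less pre-trial detention credit: 83 months − 21 months = 62 months
Cap at 111 months: 62 months is within the cap, no reduction.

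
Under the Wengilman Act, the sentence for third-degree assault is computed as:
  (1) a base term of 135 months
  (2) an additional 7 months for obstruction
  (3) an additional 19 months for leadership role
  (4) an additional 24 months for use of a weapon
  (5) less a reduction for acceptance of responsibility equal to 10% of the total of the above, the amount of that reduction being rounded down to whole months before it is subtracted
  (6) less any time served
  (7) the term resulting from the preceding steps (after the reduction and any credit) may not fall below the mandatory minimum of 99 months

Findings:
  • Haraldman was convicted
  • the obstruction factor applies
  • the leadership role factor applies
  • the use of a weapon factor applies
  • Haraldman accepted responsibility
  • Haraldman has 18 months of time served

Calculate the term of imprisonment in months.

Obstruction enhancement: +7 months
Leadership role enhancement: +19 months
Use of a weapon enhancement: +24 months
Adjusted term: 135 months + 7 months + 19 months + 24 months = 185 months
Acceptance of responsibility reduction: 10% of 185 months = 18 months (rounded down)
After reduction: 185 − 18 = 167 months
Less time served: 167 months − 18 months = 149 months
Minimum 99 months: 149 months meets the minimum, no increase.

Sentence: 149 months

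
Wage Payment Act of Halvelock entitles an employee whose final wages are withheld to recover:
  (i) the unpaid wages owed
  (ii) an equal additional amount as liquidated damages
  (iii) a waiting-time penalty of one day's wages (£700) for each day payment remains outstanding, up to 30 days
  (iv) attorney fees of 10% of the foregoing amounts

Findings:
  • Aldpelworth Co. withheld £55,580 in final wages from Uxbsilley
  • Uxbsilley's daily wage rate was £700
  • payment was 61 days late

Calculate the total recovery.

£145,376

Liquidated damages (equal amount): £55,580
Penalty days: min(61, 30) = 30
Waiting-time penalty: 30 × £700 = £21,000
Subtotal: £55,580 + £55,580 + £21,000 = £132,160
Attorney fees: 10% of £132,160 = £13,216
Total award: £132,160 + £13,216 = £145,376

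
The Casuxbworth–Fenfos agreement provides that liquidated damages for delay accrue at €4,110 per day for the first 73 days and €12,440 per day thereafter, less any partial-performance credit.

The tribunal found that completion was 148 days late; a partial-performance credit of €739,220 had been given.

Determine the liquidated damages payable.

First 73 days: 73 × €4,110 = €300,030
Remaining days: (148 − 73) × €12,440 = €933,000
Accrued per-day damages: €300,030 + €933,000 = €1,233,030
Less partial-performance credit: €1,233,030 − €739,220 = €493,810

€493,810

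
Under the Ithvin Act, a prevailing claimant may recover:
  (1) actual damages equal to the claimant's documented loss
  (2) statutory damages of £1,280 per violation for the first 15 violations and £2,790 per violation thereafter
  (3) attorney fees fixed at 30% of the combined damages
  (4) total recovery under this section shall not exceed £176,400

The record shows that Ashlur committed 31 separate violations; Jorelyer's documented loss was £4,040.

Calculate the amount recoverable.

£88,244

First 15 violations: 15 × £1,280 = £19,200
Remaining violations: (31 − 15) × £2,790 = £44,640
Statutory damages: £19,200 + £44,640 = £63,840
Combined damages: £4,040 + £63,840 = £67,880
Attorney fees: 30% of £67,880 = £20,364
Total before cap: £67,880 + £20,364 = £88,244
Cap at £176,400: £88,244 is within the cap, no reduction.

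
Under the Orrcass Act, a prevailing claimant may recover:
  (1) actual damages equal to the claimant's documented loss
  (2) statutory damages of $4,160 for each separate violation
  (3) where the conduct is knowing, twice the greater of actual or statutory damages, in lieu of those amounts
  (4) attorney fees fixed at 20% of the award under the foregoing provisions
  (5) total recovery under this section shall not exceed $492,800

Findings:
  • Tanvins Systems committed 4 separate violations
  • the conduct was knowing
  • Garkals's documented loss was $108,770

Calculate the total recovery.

Statutory damages: 4 × $4,160 = $16,640
Greater of actual damages ($108,770) or statutory damages ($16,640): $108,770
Doubled: 2 × $108,770 = $217,540
Attorney fees: 20% of $217,540 = $43,508
Total before cap: $217,540 + $43,508 = $261,048
Cap at $492,800: $261,048 is within the cap, no reduction.

Total recovery: $261,048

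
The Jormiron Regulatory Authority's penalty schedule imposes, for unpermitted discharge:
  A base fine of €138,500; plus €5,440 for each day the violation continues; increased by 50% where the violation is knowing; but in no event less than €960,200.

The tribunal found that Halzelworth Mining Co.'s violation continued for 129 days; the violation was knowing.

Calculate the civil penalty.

€1,260,390

Per-day component: 129 × €5,440 = €701,760
Base plus per-day: €138,500 + €701,760 = €840,260
Enhancement: 50% of €840,260 = €420,130
Enhanced fine: €840,260 + €420,130 = €1,260,390
Minimum €960,200: €1,260,390 meets the minimum, no increase.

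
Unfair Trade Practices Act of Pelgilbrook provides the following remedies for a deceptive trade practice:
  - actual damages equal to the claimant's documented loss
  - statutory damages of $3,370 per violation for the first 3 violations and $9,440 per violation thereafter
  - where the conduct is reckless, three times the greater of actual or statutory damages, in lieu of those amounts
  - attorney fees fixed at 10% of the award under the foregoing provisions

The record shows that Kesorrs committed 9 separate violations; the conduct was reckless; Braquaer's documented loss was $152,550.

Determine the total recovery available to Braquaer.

First 3 violations: 3 × $3,370 = $10,110
Remaining violations: (9 − 3) × $9,440 = $56,640
Statutory damages: $10,110 + $56,640 = $66,750
Greater of actual damages ($152,550) or statutory damages ($66,750): $152,550
Trebled: 3 × $152,550 = $457,650
Attorney fees: 10% of $457,650 = $45,765
Total recovery: $457,650 + $45,765 = $503,415

$503,415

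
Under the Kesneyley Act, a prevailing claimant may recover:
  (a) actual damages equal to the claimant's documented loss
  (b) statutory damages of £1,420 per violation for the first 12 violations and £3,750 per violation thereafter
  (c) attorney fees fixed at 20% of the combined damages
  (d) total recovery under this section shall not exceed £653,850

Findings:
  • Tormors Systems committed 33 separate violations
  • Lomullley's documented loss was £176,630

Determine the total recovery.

£326,904

First 12 violations: 12 × £1,420 = £17,040
Remaining violations: (33 − 12) × £3,750 = £78,750
Statutory damages: £17,040 + £78,750 = £95,790
Combined damages: £176,630 + £95,790 = £272,420
Attorney fees: 20% of £272,420 = £54,484
Total before cap: £272,420 + £54,484 = £326,904
Cap at £653,850: £326,904 is within the cap, no reduction.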